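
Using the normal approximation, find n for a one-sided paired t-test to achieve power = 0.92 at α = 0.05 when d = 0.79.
n = 15 pairs

Sample size formula (paired t-test, normal approximation):
n = ((z_α + z_β) / d)²

z_α = 1.645 (for α = 0.05, one-sided)
z_β = 1.405 (for power = 0.92)
d = 0.79

n = ((1.645 + 1.405) / 0.79)²
n = (3.861)²
n ≈ 14.91
Round up to the next whole number: n = 15 pairs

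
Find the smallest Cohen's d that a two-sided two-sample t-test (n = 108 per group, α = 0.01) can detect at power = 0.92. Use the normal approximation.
d ≈ 0.54

Minimum detectable effect (two-sample t-test, normal approximation):
d = (z_{α/2} + z_β) / √(n/2)
d = (2.576 + 1.405) / √(108/2)
d = 3.981 / 7.348
d ≈ 0.54

By Cohen's convention (0.2 small / 0.5 medium / 0.8 large): medium effect.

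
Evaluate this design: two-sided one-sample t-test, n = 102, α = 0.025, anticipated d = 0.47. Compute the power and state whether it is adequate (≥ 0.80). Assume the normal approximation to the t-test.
Power ≈ 0.99; the study is adequately powered (power ≥ 0.80)

Power calculation (one-sample t-test, normal approximation):
z_β = d · √n - z_{α/2}
z_β = 0.47 · √102 - 2.241
z_β = 0.47 · 10.100 - 2.241
z_β = 2.505

Power = Φ(z_β) = Φ(2.505) ≈ 0.994

Effect size d = 0.47 is small by Cohen's convention (0.2/0.5/0.8).

Threshold: power ≥ 0.80 is conventionally adequate.
Power ≈ 0.99 → the study is adequately powered (power ≥ 0.80).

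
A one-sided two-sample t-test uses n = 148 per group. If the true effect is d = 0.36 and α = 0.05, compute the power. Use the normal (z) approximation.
Power ≈ 0.93

Power calculation (two-sample t-test, normal approximation):
z_β = d · √(n/2) - z_α
z_β = 0.36 · √(148/2) - 1.645
z_β = 0.36 · 8.602 - 1.645
z_β = 1.452

Power = Φ(z_β) = Φ(1.452) ≈ 0.927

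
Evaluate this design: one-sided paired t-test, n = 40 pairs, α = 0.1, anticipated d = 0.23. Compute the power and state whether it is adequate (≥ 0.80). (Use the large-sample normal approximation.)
Power ≈ 0.57; the study is underpowered (power < 0.80)

Power calculation (paired t-test, normal approximation):
z_β = d · √n - z_α
z_β = 0.23 · √40 - 1.282
z_β = 0.23 · 6.325 - 1.282
z_β = 0.173

Power = Φ(z_β) = Φ(0.173) ≈ 0.569

Effect size d = 0.23 is small by Cohen's convention (0.2/0.5/0.8).

Threshold: power ≥ 0.80 is conventionally adequate.
Power ≈ 0.57 → the study is underpowered (power < 0.80).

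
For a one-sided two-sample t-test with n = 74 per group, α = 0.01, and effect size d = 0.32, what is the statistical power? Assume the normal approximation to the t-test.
Power ≈ 0.35

Power calculation (two-sample t-test, normal approximation):
z_β = d · √(n/2) - z_α
z_β = 0.32 · √(74/2) - 2.326
z_β = 0.32 · 6.083 - 2.326
z_β = -0.380

Power = Φ(z_β) = Φ(-0.380) ≈ 0.352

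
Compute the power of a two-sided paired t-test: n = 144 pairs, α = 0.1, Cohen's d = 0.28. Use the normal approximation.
Power ≈ 0.96

Power calculation (paired t-test, normal approximation):
z_β = d · √n - z_{α/2}
z_β = 0.28 · √144 - 1.645
z_β = 0.28 · 12.000 - 1.645
z_β = 1.715

Power = Φ(z_β) = Φ(1.715) ≈ 0.957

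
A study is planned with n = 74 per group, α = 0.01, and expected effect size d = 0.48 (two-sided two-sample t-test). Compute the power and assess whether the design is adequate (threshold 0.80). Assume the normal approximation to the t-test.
Power ≈ 0.63; the study is underpowered (power < 0.80)

Power calculation (two-sample t-test, normal approximation):
z_β = d · √(n/2) - z_{α/2}
z_β = 0.48 · √(74/2) - 2.576
z_β = 0.48 · 6.083 - 2.576
z_β = 0.344

Power = Φ(z_β) = Φ(0.344) ≈ 0.635

Effect size d = 0.48 is small by Cohen's convention (0.2/0.5/0.8).

Threshold: power ≥ 0.80 is conventionally adequate.
Power ≈ 0.63 → the study is underpowered (power < 0.80).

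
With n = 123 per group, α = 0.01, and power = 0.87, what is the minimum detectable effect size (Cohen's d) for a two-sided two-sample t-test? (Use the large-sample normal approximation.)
d ≈ 0.47

Minimum detectable effect (two-sample t-test, normal approximation):
d = (z_{α/2} + z_β) / √(n/2)
d = (2.576 + 1.126) / √(123/2)
d = 3.702 / 7.842
d ≈ 0.47

By Cohen's convention (0.2 small / 0.5 medium / 0.8 large): small effect.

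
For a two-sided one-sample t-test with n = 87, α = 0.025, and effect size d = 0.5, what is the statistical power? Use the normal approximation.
Power ≈ 0.99

Power calculation (one-sample t-test, normal approximation):
z_β = d · √n - z_{α/2}
z_β = 0.5 · √87 - 2.241
z_β = 0.5 · 9.327 - 2.241
z_β = 2.422

Power = Φ(z_β) = Φ(2.422) ≈ 0.992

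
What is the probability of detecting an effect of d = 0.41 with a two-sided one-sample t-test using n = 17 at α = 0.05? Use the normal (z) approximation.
Power ≈ 0.39

Power calculation (one-sample t-test, normal approximation):
z_β = d · √n - z_{α/2}
z_β = 0.41 · √17 - 1.960
z_β = 0.41 · 4.123 - 1.960
z_β = -0.269

Power = Φ(z_β) = Φ(-0.269) ≈ 0.394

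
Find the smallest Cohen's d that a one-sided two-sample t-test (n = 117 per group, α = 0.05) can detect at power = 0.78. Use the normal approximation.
d ≈ 0.32

Minimum detectable effect (two-sample t-test, normal approximation):
d = (z_α + z_β) / √(n/2)
d = (1.645 + 0.772) / √(117/2)
d = 2.417 / 7.649
d ≈ 0.32

By Cohen's convention (0.2 small / 0.5 medium / 0.8 large): small effect.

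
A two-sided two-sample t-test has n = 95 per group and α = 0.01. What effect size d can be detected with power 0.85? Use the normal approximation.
d ≈ 0.52

Minimum detectable effect (two-sample t-test, normal approximation):
d = (z_{α/2} + z_β) / √(n/2)
d = (2.576 + 1.036) / √(95/2)
d = 3.612 / 6.892
d ≈ 0.52

By Cohen's convention (0.2 small / 0.5 medium / 0.8 large): medium effect.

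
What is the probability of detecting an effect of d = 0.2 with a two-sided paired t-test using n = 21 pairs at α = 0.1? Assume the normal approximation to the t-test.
Power ≈ 0.23

Power calculation (paired t-test, normal approximation):
z_β = d · √n - z_{α/2}
z_β = 0.2 · √21 - 1.645
z_β = 0.2 · 4.583 - 1.645
z_β = -0.728

Power = Φ(z_β) = Φ(-0.728) ≈ 0.233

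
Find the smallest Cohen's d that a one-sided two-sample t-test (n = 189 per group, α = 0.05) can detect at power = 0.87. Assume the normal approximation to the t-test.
d ≈ 0.29

Minimum detectable effect (two-sample t-test, normal approximation):
d = (z_α + z_β) / √(n/2)
d = (1.645 + 1.126) / √(189/2)
d = 2.771 / 9.721
d ≈ 0.29

By Cohen's convention (0.2 small / 0.5 medium / 0.8 large): small effect.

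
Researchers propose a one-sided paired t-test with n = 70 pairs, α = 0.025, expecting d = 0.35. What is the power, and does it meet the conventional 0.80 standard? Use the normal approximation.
Power ≈ 0.83; the study is adequately powered (power ≥ 0.80)

Power calculation (paired t-test, normal approximation):
z_β = d · √n - z_α
z_β = 0.35 · √70 - 1.960
z_β = 0.35 · 8.367 - 1.960
z_β = 0.968

Power = Φ(z_β) = Φ(0.968) ≈ 0.834

Effect size d = 0.35 is small by Cohen's convention (0.2/0.5/0.8).

Threshold: power ≥ 0.80 is conventionally adequate.
Power ≈ 0.83 → the study is adequately powered (power ≥ 0.80).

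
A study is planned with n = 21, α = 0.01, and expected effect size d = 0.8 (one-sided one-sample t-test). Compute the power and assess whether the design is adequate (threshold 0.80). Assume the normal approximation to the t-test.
Power ≈ 0.91; the study is adequately powered (power ≥ 0.80)

Power calculation (one-sample t-test, normal approximation):
z_β = d · √n - z_α
z_β = 0.8 · √21 - 2.326
z_β = 0.8 · 4.583 - 2.326
z_β = 1.340

Power = Φ(z_β) = Φ(1.340) ≈ 0.910

Effect size d = 0.8 is large by Cohen's convention (0.2/0.5/0.8).

Threshold: power ≥ 0.80 is conventionally adequate.
Power ≈ 0.91 → the study is adequately powered (power ≥ 0.80).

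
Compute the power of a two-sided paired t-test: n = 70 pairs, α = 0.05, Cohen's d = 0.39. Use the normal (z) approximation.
Power ≈ 0.90

Power calculation (paired t-test, normal approximation):
z_β = d · √n - z_{α/2}
z_β = 0.39 · √70 - 1.960
z_β = 0.39 · 8.367 - 1.960
z_β = 1.303

Power = Φ(z_β) = Φ(1.303) ≈ 0.904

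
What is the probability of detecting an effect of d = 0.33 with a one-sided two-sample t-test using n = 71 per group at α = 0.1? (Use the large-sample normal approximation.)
Power ≈ 0.75

Power calculation (two-sample t-test, normal approximation):
z_β = d · √(n/2) - z_α
z_β = 0.33 · √(71/2) - 1.282
z_β = 0.33 · 5.958 - 1.282
z_β = 0.685

Power = Φ(z_β) = Φ(0.685) ≈ 0.753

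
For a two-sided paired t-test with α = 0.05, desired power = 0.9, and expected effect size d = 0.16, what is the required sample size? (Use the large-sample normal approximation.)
n = 411 pairs

Sample size formula (paired t-test, normal approximation):
n = ((z_{α/2} + z_β) / d)²

z_{α/2} = 1.960 (for α = 0.05, two-sided)
z_β = 1.282 (for power = 0.9)
d = 0.16

n = ((1.960 + 1.282) / 0.16)²
n = (20.263)²
n ≈ 410.59
Round up to the next whole number: n = 411 pairs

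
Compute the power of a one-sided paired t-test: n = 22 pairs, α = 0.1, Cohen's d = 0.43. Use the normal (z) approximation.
Power ≈ 0.77

Power calculation (paired t-test, normal approximation):
z_β = d · √n - z_α
z_β = 0.43 · √22 - 1.282
z_β = 0.43 · 4.690 - 1.282
z_β = 0.735

Power = Φ(z_β) = Φ(0.735) ≈ 0.769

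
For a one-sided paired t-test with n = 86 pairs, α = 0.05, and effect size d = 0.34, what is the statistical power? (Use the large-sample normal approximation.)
Power ≈ 0.93

Power calculation (paired t-test, normal approximation):
z_β = d · √n - z_α
z_β = 0.34 · √86 - 1.645
z_β = 0.34 · 9.274 - 1.645
z_β = 1.508

Power = Φ(z_β) = Φ(1.508) ≈ 0.934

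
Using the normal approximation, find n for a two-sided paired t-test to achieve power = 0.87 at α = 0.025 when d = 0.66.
n = 27 pairs

Sample size formula (paired t-test, normal approximation):
n = ((z_{α/2} + z_β) / d)²

z_{α/2} = 2.241 (for α = 0.025, two-sided)
z_β = 1.126 (for power = 0.87)
d = 0.66

n = ((2.241 + 1.126) / 0.66)²
n = (5.102)²
n ≈ 26.03
Round up to the next whole number: n = 27 pairs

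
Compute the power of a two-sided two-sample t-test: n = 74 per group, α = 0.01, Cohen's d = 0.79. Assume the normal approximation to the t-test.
Power ≈ 0.99

Power calculation (two-sample t-test, normal approximation):
z_β = d · √(n/2) - z_{α/2}
z_β = 0.79 · √(74/2) - 2.576
z_β = 0.79 · 6.083 - 2.576
z_β = 2.230

Power = Φ(z_β) = Φ(2.230) ≈ 0.987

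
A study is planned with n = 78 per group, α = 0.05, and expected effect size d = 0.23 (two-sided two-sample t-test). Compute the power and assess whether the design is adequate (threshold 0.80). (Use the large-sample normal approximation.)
Power ≈ 0.30; the study is underpowered (power < 0.80)

Power calculation (two-sample t-test, normal approximation):
z_β = d · √(n/2) - z_{α/2}
z_β = 0.23 · √(78/2) - 1.960
z_β = 0.23 · 6.245 - 1.960
z_β = -0.524

Power = Φ(z_β) = Φ(-0.524) ≈ 0.300

Effect size d = 0.23 is small by Cohen's convention (0.2/0.5/0.8).

Threshold: power ≥ 0.80 is conventionally adequate.
Power ≈ 0.30 → the study is underpowered (power < 0.80).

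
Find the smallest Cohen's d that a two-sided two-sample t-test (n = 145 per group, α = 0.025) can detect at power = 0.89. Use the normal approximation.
d ≈ 0.41

Minimum detectable effect (two-sample t-test, normal approximation):
d = (z_{α/2} + z_β) / √(n/2)
d = (2.241 + 1.227) / √(145/2)
d = 3.468 / 8.515
d ≈ 0.41

By Cohen's convention (0.2 small / 0.5 medium / 0.8 large): small effect.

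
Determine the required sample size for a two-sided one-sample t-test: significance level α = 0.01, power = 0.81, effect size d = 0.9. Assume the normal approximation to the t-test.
n = 15

Sample size formula (one-sample t-test, normal approximation):
n = ((z_{α/2} + z_β) / d)²

z_{α/2} = 2.576 (for α = 0.01, two-sided)
z_β = 0.878 (for power = 0.81)
d = 0.9

n = ((2.576 + 0.878) / 0.9)²
n = (3.838)²
n ≈ 14.73
Round up to the next whole number: n = 15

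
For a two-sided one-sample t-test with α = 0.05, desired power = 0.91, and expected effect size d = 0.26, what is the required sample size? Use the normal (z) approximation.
n = 162

Sample size formula (one-sample t-test, normal approximation):
n = ((z_{α/2} + z_β) / d)²

z_{α/2} = 1.960 (for α = 0.05, two-sided)
z_β = 1.341 (for power = 0.91)
d = 0.26

n = ((1.960 + 1.341) / 0.26)²
n = (12.696)²
n ≈ 161.19
Round up to the next whole number: n = 162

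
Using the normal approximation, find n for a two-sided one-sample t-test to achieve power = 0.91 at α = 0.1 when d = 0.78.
n = 15

Sample size formula (one-sample t-test, normal approximation):
n = ((z_{α/2} + z_β) / d)²

z_{α/2} = 1.645 (for α = 0.1, two-sided)
z_β = 1.341 (for power = 0.91)
d = 0.78

n = ((1.645 + 1.341) / 0.78)²
n = (3.828)²
n ≈ 14.65
Round up to the next whole number: n = 15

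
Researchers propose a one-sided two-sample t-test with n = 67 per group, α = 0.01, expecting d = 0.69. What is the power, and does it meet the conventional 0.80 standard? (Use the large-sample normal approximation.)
Power ≈ 0.95; the study is adequately powered (power ≥ 0.80)

Power calculation (two-sample t-test, normal approximation):
z_β = d · √(n/2) - z_α
z_β = 0.69 · √(67/2) - 2.326
z_β = 0.69 · 5.788 - 2.326
z_β = 1.667

Power = Φ(z_β) = Φ(1.667) ≈ 0.952

Effect size d = 0.69 is medium by Cohen's convention (0.2/0.5/0.8).

Threshold: power ≥ 0.80 is conventionally adequate.
Power ≈ 0.95 → the study is adequately powered (power ≥ 0.80).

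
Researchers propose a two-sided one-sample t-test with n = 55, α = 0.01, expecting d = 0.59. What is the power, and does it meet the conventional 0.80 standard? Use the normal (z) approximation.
Power ≈ 0.96; the study is adequately powered (power ≥ 0.80)

Power calculation (one-sample t-test, normal approximation):
z_β = d · √n - z_{α/2}
z_β = 0.59 · √55 - 2.576
z_β = 0.59 · 7.416 - 2.576
z_β = 1.800

Power = Φ(z_β) = Φ(1.800) ≈ 0.964

Effect size d = 0.59 is medium by Cohen's convention (0.2/0.5/0.8).

Threshold: power ≥ 0.80 is conventionally adequate.
Power ≈ 0.96 → the study is adequately powered (power ≥ 0.80).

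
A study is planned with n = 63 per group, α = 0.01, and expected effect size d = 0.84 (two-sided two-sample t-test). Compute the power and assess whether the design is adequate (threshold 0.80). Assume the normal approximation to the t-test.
Power ≈ 0.98; the study is adequately powered (power ≥ 0.80)

Power calculation (two-sample t-test, normal approximation):
z_β = d · √(n/2) - z_{α/2}
z_β = 0.84 · √(63/2) - 2.576
z_β = 0.84 · 5.612 - 2.576
z_β = 2.139

Power = Φ(z_β) = Φ(2.139) ≈ 0.984

Effect size d = 0.84 is large by Cohen's convention (0.2/0.5/0.8).

Threshold: power ≥ 0.80 is conventionally adequate.
Power ≈ 0.98 → the study is adequately powered (power ≥ 0.80).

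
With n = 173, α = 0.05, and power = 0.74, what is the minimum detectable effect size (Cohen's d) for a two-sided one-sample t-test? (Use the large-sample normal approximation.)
d ≈ 0.20

Minimum detectable effect (one-sample t-test, normal approximation):
d = (z_{α/2} + z_β) / √n
d = (1.960 + 0.643) / √173
d = 2.603 / 13.153
d ≈ 0.20

By Cohen's convention (0.2 small / 0.5 medium / 0.8 large): small effect.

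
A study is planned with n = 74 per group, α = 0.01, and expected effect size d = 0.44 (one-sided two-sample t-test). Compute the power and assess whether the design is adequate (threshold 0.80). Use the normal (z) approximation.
Power ≈ 0.64; the study is underpowered (power < 0.80)

Power calculation (two-sample t-test, normal approximation):
z_β = d · √(n/2) - z_α
z_β = 0.44 · √(74/2) - 2.326
z_β = 0.44 · 6.083 - 2.326
z_β = 0.350

Power = Φ(z_β) = Φ(0.350) ≈ 0.637

Effect size d = 0.44 is small by Cohen's convention (0.2/0.5/0.8).

Threshold: power ≥ 0.80 is conventionally adequate.
Power ≈ 0.64 → the study is underpowered (power < 0.80).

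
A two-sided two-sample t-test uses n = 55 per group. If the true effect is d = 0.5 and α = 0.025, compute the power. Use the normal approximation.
Power ≈ 0.65

Power calculation (two-sample t-test, normal approximation):
z_β = d · √(n/2) - z_{α/2}
z_β = 0.5 · √(55/2) - 2.241
z_β = 0.5 · 5.244 - 2.241
z_β = 0.381

Power = Φ(z_β) = Φ(0.381) ≈ 0.648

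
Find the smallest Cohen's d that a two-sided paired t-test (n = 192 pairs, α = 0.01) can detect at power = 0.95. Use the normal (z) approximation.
d ≈ 0.30

Minimum detectable effect (paired t-test, normal approximation):
d = (z_{α/2} + z_β) / √n
d = (2.576 + 1.645) / √192
d = 4.221 / 13.856
d ≈ 0.30

By Cohen's convention (0.2 small / 0.5 medium / 0.8 large): small effect.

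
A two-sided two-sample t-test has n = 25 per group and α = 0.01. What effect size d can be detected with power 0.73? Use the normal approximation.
d ≈ 0.90

Minimum detectable effect (two-sample t-test, normal approximation):
d = (z_{α/2} + z_β) / √(n/2)
d = (2.576 + 0.613) / √(25/2)
d = 3.189 / 3.536
d ≈ 0.90

By Cohen's convention (0.2 small / 0.5 medium / 0.8 large): large effect.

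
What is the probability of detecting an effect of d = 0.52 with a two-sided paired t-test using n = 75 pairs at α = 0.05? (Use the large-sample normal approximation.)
Power ≈ 0.99

Power calculation (paired t-test, normal approximation):
z_β = d · √n - z_{α/2}
z_β = 0.52 · √75 - 1.960
z_β = 0.52 · 8.660 - 1.960
z_β = 2.543

Power = Φ(z_β) = Φ(2.543) ≈ 0.995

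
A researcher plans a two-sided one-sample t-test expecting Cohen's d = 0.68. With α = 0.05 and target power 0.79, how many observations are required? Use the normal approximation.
n = 17

Sample size formula (one-sample t-test, normal approximation):
n = ((z_{α/2} + z_β) / d)²

z_{α/2} = 1.960 (for α = 0.05, two-sided)
z_β = 0.806 (for power = 0.79)
d = 0.68

n = ((1.960 + 0.806) / 0.68)²
n = (4.068)²
n ≈ 16.55
Round up to the next whole number: n = 17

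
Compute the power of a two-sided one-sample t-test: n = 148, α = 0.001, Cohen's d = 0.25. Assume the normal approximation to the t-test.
Power ≈ 0.40

Power calculation (one-sample t-test, normal approximation):
z_β = d · √n - z_{α/2}
z_β = 0.25 · √148 - 3.291
z_β = 0.25 · 12.166 - 3.291
z_β = -0.249

Power = Φ(z_β) = Φ(-0.249) ≈ 0.402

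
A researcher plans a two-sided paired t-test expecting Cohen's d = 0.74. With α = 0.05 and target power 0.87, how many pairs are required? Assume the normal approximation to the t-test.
n = 18 pairs

Sample size formula (paired t-test, normal approximation):
n = ((z_{α/2} + z_β) / d)²

z_{α/2} = 1.960 (for α = 0.05, two-sided)
z_β = 1.126 (for power = 0.87)
d = 0.74

n = ((1.960 + 1.126) / 0.74)²
n = (4.170)²
n ≈ 17.39
Round up to the next whole number: n = 18 pairs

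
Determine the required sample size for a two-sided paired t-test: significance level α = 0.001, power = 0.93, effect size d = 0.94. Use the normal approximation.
n = 26 pairs

Sample size formula (paired t-test, normal approximation):
n = ((z_{α/2} + z_β) / d)²

z_{α/2} = 3.291 (for α = 0.001, two-sided)
z_β = 1.476 (for power = 0.93)
d = 0.94

n = ((3.291 + 1.476) / 0.94)²
n = (5.071)²
n ≈ 25.72
Round up to the next whole number: n = 26 pairs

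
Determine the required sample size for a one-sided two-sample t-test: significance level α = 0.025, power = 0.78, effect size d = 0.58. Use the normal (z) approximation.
n = 45 per group

Sample size formula (two-sample t-test, normal approximation):
n = 2 · ((z_α + z_β) / d)²

z_α = 1.960 (for α = 0.025, one-sided)
z_β = 0.772 (for power = 0.78)
d = 0.58

n = 2 · ((1.960 + 0.772) / 0.58)²
n = 2 · (4.710)²
n ≈ 44.37
Round up to the next whole number: n = 45 per group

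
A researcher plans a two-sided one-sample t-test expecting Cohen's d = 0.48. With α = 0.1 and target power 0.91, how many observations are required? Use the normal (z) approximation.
n = 39

Sample size formula (one-sample t-test, normal approximation):
n = ((z_{α/2} + z_β) / d)²

z_{α/2} = 1.645 (for α = 0.1, two-sided)
z_β = 1.341 (for power = 0.91)
d = 0.48

n = ((1.645 + 1.341) / 0.48)²
n = (6.221)²
n ≈ 38.70
Round up to the next whole number: n = 39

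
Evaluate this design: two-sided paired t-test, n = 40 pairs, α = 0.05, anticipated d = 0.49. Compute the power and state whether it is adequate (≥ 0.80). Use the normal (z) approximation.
Power ≈ 0.87; the study is adequately powered (power ≥ 0.80)

Power calculation (paired t-test, normal approximation):
z_β = d · √n - z_{α/2}
z_β = 0.49 · √40 - 1.960
z_β = 0.49 · 6.325 - 1.960
z_β = 1.139

Power = Φ(z_β) = Φ(1.139) ≈ 0.873

Effect size d = 0.49 is small by Cohen's convention (0.2/0.5/0.8).

Threshold: power ≥ 0.80 is conventionally adequate.
Power ≈ 0.87 → the study is adequately powered (power ≥ 0.80).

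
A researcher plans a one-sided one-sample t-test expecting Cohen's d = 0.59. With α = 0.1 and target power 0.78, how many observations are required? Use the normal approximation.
n = 13

Sample size formula (one-sample t-test, normal approximation):
n = ((z_α + z_β) / d)²

z_α = 1.282 (for α = 0.1, one-sided)
z_β = 0.772 (for power = 0.78)
d = 0.59

n = ((1.282 + 0.772) / 0.59)²
n = (3.481)²
n ≈ 12.12
Round up to the next whole number: n = 13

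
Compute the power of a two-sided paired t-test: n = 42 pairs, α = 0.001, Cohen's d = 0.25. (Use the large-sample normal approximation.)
Power ≈ 0.05

Power calculation (paired t-test, normal approximation):
z_β = d · √n - z_{α/2}
z_β = 0.25 · √42 - 3.291
z_β = 0.25 · 6.481 - 3.291
z_β = -1.670

Power = Φ(z_β) = Φ(-1.670) ≈ 0.047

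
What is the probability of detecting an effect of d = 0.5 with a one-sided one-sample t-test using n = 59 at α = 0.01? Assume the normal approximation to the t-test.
Power ≈ 0.94

Power calculation (one-sample t-test, normal approximation):
z_β = d · √n - z_α
z_β = 0.5 · √59 - 2.326
z_β = 0.5 · 7.681 - 2.326
z_β = 1.514

Power = Φ(z_β) = Φ(1.514) ≈ 0.935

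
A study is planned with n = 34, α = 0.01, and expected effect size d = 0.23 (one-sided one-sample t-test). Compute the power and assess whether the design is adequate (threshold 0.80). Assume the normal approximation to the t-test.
Power ≈ 0.16; the study is underpowered (power < 0.80)

Power calculation (one-sample t-test, normal approximation):
z_β = d · √n - z_α
z_β = 0.23 · √34 - 2.326
z_β = 0.23 · 5.831 - 2.326
z_β = -0.985

Power = Φ(z_β) = Φ(-0.985) ≈ 0.162

Effect size d = 0.23 is small by Cohen's convention (0.2/0.5/0.8).

Threshold: power ≥ 0.80 is conventionally adequate.
Power ≈ 0.16 → the study is underpowered (power < 0.80).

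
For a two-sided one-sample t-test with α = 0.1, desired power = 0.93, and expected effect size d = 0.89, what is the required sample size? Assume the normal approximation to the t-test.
n = 13

Sample size formula (one-sample t-test, normal approximation):
n = ((z_{α/2} + z_β) / d)²

z_{α/2} = 1.645 (for α = 0.1, two-sided)
z_β = 1.476 (for power = 0.93)
d = 0.89

n = ((1.645 + 1.476) / 0.89)²
n = (3.507)²
n ≈ 12.30
Round up to the next whole number: n = 13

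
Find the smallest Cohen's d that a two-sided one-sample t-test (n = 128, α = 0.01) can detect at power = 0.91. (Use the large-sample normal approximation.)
d ≈ 0.35

Minimum detectable effect (one-sample t-test, normal approximation):
d = (z_{α/2} + z_β) / √n
d = (2.576 + 1.341) / √128
d = 3.917 / 11.314
d ≈ 0.35

By Cohen's convention (0.2 small / 0.5 medium / 0.8 large): small effect.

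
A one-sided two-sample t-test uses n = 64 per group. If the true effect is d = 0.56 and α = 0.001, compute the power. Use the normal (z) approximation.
Power ≈ 0.53

Power calculation (two-sample t-test, normal approximation):
z_β = d · √(n/2) - z_α
z_β = 0.56 · √(64/2) - 3.090
z_β = 0.56 · 5.657 - 3.090
z_β = 0.078

Power = Φ(z_β) = Φ(0.078) ≈ 0.531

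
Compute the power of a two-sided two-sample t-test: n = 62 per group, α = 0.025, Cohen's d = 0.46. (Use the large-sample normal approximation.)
Power ≈ 0.63

Power calculation (two-sample t-test, normal approximation):
z_β = d · √(n/2) - z_{α/2}
z_β = 0.46 · √(62/2) - 2.241
z_β = 0.46 · 5.568 - 2.241
z_β = 0.320

Power = Φ(z_β) = Φ(0.320) ≈ 0.625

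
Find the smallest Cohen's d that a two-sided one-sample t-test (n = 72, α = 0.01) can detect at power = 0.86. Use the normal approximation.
d ≈ 0.43

Minimum detectable effect (one-sample t-test, normal approximation):
d = (z_{α/2} + z_β) / √n
d = (2.576 + 1.080) / √72
d = 3.656 / 8.485
d ≈ 0.43

By Cohen's convention (0.2 small / 0.5 medium / 0.8 large): small effect.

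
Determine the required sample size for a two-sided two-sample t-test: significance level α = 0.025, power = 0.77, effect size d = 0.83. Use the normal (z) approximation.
n = 26 per group

Sample size formula (two-sample t-test, normal approximation):
n = 2 · ((z_{α/2} + z_β) / d)²

z_{α/2} = 2.241 (for α = 0.025, two-sided)
z_β = 0.739 (for power = 0.77)
d = 0.83

n = 2 · ((2.241 + 0.739) / 0.83)²
n = 2 · (3.590)²
n ≈ 25.78
Round up to the next whole number: n = 26 per group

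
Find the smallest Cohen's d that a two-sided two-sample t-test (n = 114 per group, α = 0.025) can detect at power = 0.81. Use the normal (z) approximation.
d ≈ 0.41

Minimum detectable effect (two-sample t-test, normal approximation):
d = (z_{α/2} + z_β) / √(n/2)
d = (2.241 + 0.878) / √(114/2)
d = 3.119 / 7.550
d ≈ 0.41

By Cohen's convention (0.2 small / 0.5 medium / 0.8 large): small effect.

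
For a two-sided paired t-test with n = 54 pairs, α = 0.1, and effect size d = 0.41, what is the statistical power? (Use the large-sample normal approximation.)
Power ≈ 0.91

Power calculation (paired t-test, normal approximation):
z_β = d · √n - z_{α/2}
z_β = 0.41 · √54 - 1.645
z_β = 0.41 · 7.348 - 1.645
z_β = 1.368

Power = Φ(z_β) = Φ(1.368) ≈ 0.914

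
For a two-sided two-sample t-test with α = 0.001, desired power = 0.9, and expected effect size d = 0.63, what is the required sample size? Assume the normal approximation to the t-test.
n = 106 per group

Sample size formula (two-sample t-test, normal approximation):
n = 2 · ((z_{α/2} + z_β) / d)²

z_{α/2} = 3.291 (for α = 0.001, two-sided)
z_β = 1.282 (for power = 0.9)
d = 0.63

n = 2 · ((3.291 + 1.282) / 0.63)²
n = 2 · (7.259)²
n ≈ 105.39
Round up to the next whole number: n = 106 per group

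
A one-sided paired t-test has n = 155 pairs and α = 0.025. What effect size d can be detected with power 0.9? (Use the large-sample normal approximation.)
d ≈ 0.26

Minimum detectable effect (paired t-test, normal approximation):
d = (z_α + z_β) / √n
d = (1.960 + 1.282) / √155
d = 3.242 / 12.450
d ≈ 0.26

By Cohen's convention (0.2 small / 0.5 medium / 0.8 large): small effect.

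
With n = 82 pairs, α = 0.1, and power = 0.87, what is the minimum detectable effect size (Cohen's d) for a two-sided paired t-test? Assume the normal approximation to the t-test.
d ≈ 0.31

Minimum detectable effect (paired t-test, normal approximation):
d = (z_{α/2} + z_β) / √n
d = (1.645 + 1.126) / √82
d = 2.771 / 9.055
d ≈ 0.31

By Cohen's convention (0.2 small / 0.5 medium / 0.8 large): small effect.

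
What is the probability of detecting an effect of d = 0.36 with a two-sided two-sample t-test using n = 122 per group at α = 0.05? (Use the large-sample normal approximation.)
Power ≈ 0.80

Power calculation (two-sample t-test, normal approximation):
z_β = d · √(n/2) - z_{α/2}
z_β = 0.36 · √(122/2) - 1.960
z_β = 0.36 · 7.810 - 1.960
z_β = 0.852

Power = Φ(z_β) = Φ(0.852) ≈ 0.803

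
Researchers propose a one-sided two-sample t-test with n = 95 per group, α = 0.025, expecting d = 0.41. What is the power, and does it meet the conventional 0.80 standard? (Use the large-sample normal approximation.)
Power ≈ 0.81; the study is adequately powered (power ≥ 0.80)

Power calculation (two-sample t-test, normal approximation):
z_β = d · √(n/2) - z_α
z_β = 0.41 · √(95/2) - 1.960
z_β = 0.41 · 6.892 - 1.960
z_β = 0.866

Power = Φ(z_β) = Φ(0.866) ≈ 0.807

Effect size d = 0.41 is small by Cohen's convention (0.2/0.5/0.8).

Threshold: power ≥ 0.80 is conventionally adequate.
Power ≈ 0.81 → the study is adequately powered (power ≥ 0.80).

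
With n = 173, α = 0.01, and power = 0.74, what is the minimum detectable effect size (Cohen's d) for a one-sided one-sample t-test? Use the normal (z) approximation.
d ≈ 0.23

Minimum detectable effect (one-sample t-test, normal approximation):
d = (z_α + z_β) / √n
d = (2.326 + 0.643) / √173
d = 2.970 / 13.153
d ≈ 0.23

By Cohen's convention (0.2 small / 0.5 medium / 0.8 large): small effect.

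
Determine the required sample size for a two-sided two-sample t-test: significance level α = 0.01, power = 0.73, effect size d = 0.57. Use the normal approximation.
n = 63 per group

Sample size formula (two-sample t-test, normal approximation):
n = 2 · ((z_{α/2} + z_β) / d)²

z_{α/2} = 2.576 (for α = 0.01, two-sided)
z_β = 0.613 (for power = 0.73)
d = 0.57

n = 2 · ((2.576 + 0.613) / 0.57)²
n = 2 · (5.595)²
n ≈ 62.61
Round up to the next whole number: n = 63 per group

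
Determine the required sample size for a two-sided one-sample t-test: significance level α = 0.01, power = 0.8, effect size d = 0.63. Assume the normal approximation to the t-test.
n = 30

Sample size formula (one-sample t-test, normal approximation):
n = ((z_{α/2} + z_β) / d)²

z_{α/2} = 2.576 (for α = 0.01, two-sided)
z_β = 0.842 (for power = 0.8)
d = 0.63

n = ((2.576 + 0.842) / 0.63)²
n = (5.425)²
n ≈ 29.43
Round up to the next whole number: n = 30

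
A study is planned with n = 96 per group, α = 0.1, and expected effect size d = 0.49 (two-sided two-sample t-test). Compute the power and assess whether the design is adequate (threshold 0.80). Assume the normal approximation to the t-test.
Power ≈ 0.96; the study is adequately powered (power ≥ 0.80)

Power calculation (two-sample t-test, normal approximation):
z_β = d · √(n/2) - z_{α/2}
z_β = 0.49 · √(96/2) - 1.645
z_β = 0.49 · 6.928 - 1.645
z_β = 1.750

Power = Φ(z_β) = Φ(1.750) ≈ 0.960

Effect size d = 0.49 is small by Cohen's convention (0.2/0.5/0.8).

Threshold: power ≥ 0.80 is conventionally adequate.
Power ≈ 0.96 → the study is adequately powered (power ≥ 0.80).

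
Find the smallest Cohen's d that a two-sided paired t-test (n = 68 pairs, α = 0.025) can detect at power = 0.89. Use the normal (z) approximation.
d ≈ 0.42

Minimum detectable effect (paired t-test, normal approximation):
d = (z_{α/2} + z_β) / √n
d = (2.241 + 1.227) / √68
d = 3.468 / 8.246
d ≈ 0.42

By Cohen's convention (0.2 small / 0.5 medium / 0.8 large): small effect.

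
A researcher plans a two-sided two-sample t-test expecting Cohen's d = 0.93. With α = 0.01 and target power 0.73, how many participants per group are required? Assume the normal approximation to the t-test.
n = 24 per group

Sample size formula (two-sample t-test, normal approximation):
n = 2 · ((z_{α/2} + z_β) / d)²

z_{α/2} = 2.576 (for α = 0.01, two-sided)
z_β = 0.613 (for power = 0.73)
d = 0.93

n = 2 · ((2.576 + 0.613) / 0.93)²
n = 2 · (3.429)²
n ≈ 23.52
Round up to the next whole number: n = 24 per group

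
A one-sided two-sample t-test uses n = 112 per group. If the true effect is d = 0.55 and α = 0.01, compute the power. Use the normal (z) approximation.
Power ≈ 0.96

Power calculation (two-sample t-test, normal approximation):
z_β = d · √(n/2) - z_α
z_β = 0.55 · √(112/2) - 2.326
z_β = 0.55 · 7.483 - 2.326
z_β = 1.789

Power = Φ(z_β) = Φ(1.789) ≈ 0.963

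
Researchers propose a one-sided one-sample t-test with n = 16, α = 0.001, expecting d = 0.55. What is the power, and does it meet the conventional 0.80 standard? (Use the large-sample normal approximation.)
Power ≈ 0.19; the study is underpowered (power < 0.80)

Power calculation (one-sample t-test, normal approximation):
z_β = d · √n - z_α
z_β = 0.55 · √16 - 3.090
z_β = 0.55 · 4.000 - 3.090
z_β = -0.890

Power = Φ(z_β) = Φ(-0.890) ≈ 0.187

Effect size d = 0.55 is medium by Cohen's convention (0.2/0.5/0.8).

Threshold: power ≥ 0.80 is conventionally adequate.
Power ≈ 0.19 → the study is underpowered (power < 0.80).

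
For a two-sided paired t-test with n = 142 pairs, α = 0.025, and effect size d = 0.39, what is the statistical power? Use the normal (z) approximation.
Power ≈ 0.99

Power calculation (paired t-test, normal approximation):
z_β = d · √n - z_{α/2}
z_β = 0.39 · √142 - 2.241
z_β = 0.39 · 11.916 - 2.241
z_β = 2.406

Power = Φ(z_β) = Φ(2.406) ≈ 0.992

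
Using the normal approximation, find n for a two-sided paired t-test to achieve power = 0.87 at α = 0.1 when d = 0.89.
n = 10 pairs

Sample size formula (paired t-test, normal approximation):
n = ((z_{α/2} + z_β) / d)²

z_{α/2} = 1.645 (for α = 0.1, two-sided)
z_β = 1.126 (for power = 0.87)
d = 0.89

n = ((1.645 + 1.126) / 0.89)²
n = (3.113)²
n ≈ 9.69
Round up to the next whole number: n = 10 pairs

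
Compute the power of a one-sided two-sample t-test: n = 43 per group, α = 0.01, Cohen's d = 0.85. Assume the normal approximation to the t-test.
Power ≈ 0.95

Power calculation (two-sample t-test, normal approximation):
z_β = d · √(n/2) - z_α
z_β = 0.85 · √(43/2) - 2.326
z_β = 0.85 · 4.637 - 2.326
z_β = 1.615

Power = Φ(z_β) = Φ(1.615) ≈ 0.947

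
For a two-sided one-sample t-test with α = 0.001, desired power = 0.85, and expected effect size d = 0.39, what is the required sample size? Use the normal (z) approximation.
n = 124

Sample size formula (one-sample t-test, normal approximation):
n = ((z_{α/2} + z_β) / d)²

z_{α/2} = 3.291 (for α = 0.001, two-sided)
z_β = 1.036 (for power = 0.85)
d = 0.39

n = ((3.291 + 1.036) / 0.39)²
n = (11.095)²
n ≈ 123.10
Round up to the next whole number: n = 124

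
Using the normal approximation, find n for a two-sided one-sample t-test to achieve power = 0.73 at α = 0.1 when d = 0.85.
n = 8

Sample size formula (one-sample t-test, normal approximation):
n = ((z_{α/2} + z_β) / d)²

z_{α/2} = 1.645 (for α = 0.1, two-sided)
z_β = 0.613 (for power = 0.73)
d = 0.85

n = ((1.645 + 0.613) / 0.85)²
n = (2.656)²
n ≈ 7.05
Round up to the next whole number: n = 8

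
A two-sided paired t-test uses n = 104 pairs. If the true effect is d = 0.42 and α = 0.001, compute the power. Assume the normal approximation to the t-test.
Power ≈ 0.84

Power calculation (paired t-test, normal approximation):
z_β = d · √n - z_{α/2}
z_β = 0.42 · √104 - 3.291
z_β = 0.42 · 10.198 - 3.291
z_β = 0.993

Power = Φ(z_β) = Φ(0.993) ≈ 0.840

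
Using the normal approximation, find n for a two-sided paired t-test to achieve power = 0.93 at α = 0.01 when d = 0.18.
n = 507 pairs

Sample size formula (paired t-test, normal approximation):
n = ((z_{α/2} + z_β) / d)²

z_{α/2} = 2.576 (for α = 0.01, two-sided)
z_β = 1.476 (for power = 0.93)
d = 0.18

n = ((2.576 + 1.476) / 0.18)²
n = (22.511)²
n ≈ 506.75
Round up to the next whole number: n = 507 pairs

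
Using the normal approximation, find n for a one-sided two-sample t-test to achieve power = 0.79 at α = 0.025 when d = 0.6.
n = 43 per group

Sample size formula (two-sample t-test, normal approximation):
n = 2 · ((z_α + z_β) / d)²

z_α = 1.960 (for α = 0.025, one-sided)
z_β = 0.806 (for power = 0.79)
d = 0.6

n = 2 · ((1.960 + 0.806) / 0.6)²
n = 2 · (4.610)²
n ≈ 42.50
Round up to the next whole number: n = 43 per group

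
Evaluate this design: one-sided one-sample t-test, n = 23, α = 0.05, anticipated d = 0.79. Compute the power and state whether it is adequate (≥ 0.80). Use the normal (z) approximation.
Power ≈ 0.98; the study is adequately powered (power ≥ 0.80)

Power calculation (one-sample t-test, normal approximation):
z_β = d · √n - z_α
z_β = 0.79 · √23 - 1.645
z_β = 0.79 · 4.796 - 1.645
z_β = 2.144

Power = Φ(z_β) = Φ(2.144) ≈ 0.984

Effect size d = 0.79 is medium by Cohen's convention (0.2/0.5/0.8).

Threshold: power ≥ 0.80 is conventionally adequate.
Power ≈ 0.98 → the study is adequately powered (power ≥ 0.80).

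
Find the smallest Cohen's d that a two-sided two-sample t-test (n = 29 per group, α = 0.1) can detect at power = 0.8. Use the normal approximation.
d ≈ 0.65

Minimum detectable effect (two-sample t-test, normal approximation):
d = (z_{α/2} + z_β) / √(n/2)
d = (1.645 + 0.842) / √(29/2)
d = 2.486 / 3.808
d ≈ 0.65

By Cohen's convention (0.2 small / 0.5 medium / 0.8 large): medium effect.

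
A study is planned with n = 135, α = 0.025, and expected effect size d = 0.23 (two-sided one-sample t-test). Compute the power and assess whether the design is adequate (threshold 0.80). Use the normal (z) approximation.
Power ≈ 0.67; the study is underpowered (power < 0.80)

Power calculation (one-sample t-test, normal approximation):
z_β = d · √n - z_{α/2}
z_β = 0.23 · √135 - 2.241
z_β = 0.23 · 11.619 - 2.241
z_β = 0.431

Power = Φ(z_β) = Φ(0.431) ≈ 0.667

Effect size d = 0.23 is small by Cohen's convention (0.2/0.5/0.8).

Threshold: power ≥ 0.80 is conventionally adequate.
Power ≈ 0.67 → the study is underpowered (power < 0.80).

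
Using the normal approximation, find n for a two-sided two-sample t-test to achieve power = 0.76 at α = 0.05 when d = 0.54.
n = 49 per group

Sample size formula (two-sample t-test, normal approximation):
n = 2 · ((z_{α/2} + z_β) / d)²

z_{α/2} = 1.960 (for α = 0.05, two-sided)
z_β = 0.706 (for power = 0.76)
d = 0.54

n = 2 · ((1.960 + 0.706) / 0.54)²
n = 2 · (4.937)²
n ≈ 48.75
Round up to the next whole number: n = 49 per group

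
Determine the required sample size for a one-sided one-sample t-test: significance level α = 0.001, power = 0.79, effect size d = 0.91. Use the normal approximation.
n = 19

Sample size formula (one-sample t-test, normal approximation):
n = ((z_α + z_β) / d)²

z_α = 3.090 (for α = 0.001, one-sided)
z_β = 0.806 (for power = 0.79)
d = 0.91

n = ((3.090 + 0.806) / 0.91)²
n = (4.281)²
n ≈ 18.33
Round up to the next whole number: n = 19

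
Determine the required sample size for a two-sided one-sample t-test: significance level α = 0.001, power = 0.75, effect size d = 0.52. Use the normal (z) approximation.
n = 59

Sample size formula (one-sample t-test, normal approximation):
n = ((z_{α/2} + z_β) / d)²

z_{α/2} = 3.291 (for α = 0.001, two-sided)
z_β = 0.674 (for power = 0.75)
d = 0.52

n = ((3.291 + 0.674) / 0.52)²
n = (7.625)²
n ≈ 58.14
Round up to the next whole number: n = 59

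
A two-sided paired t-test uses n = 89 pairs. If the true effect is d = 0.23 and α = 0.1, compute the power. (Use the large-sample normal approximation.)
Power ≈ 0.70

Power calculation (paired t-test, normal approximation):
z_β = d · √n - z_{α/2}
z_β = 0.23 · √89 - 1.645
z_β = 0.23 · 9.434 - 1.645
z_β = 0.525

Power = Φ(z_β) = Φ(0.525) ≈ 0.700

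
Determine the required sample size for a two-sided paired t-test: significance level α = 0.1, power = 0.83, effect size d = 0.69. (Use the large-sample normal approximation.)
n = 15 pairs

Sample size formula (paired t-test, normal approximation):
n = ((z_{α/2} + z_β) / d)²

z_{α/2} = 1.645 (for α = 0.1, two-sided)
z_β = 0.954 (for power = 0.83)
d = 0.69

n = ((1.645 + 0.954) / 0.69)²
n = (3.767)²
n ≈ 14.19
Round up to the next whole number: n = 15 pairs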